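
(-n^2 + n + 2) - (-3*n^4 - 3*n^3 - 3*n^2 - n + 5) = 3*n^4 + 3*n^3 + 2*n^2 + 2*n - 3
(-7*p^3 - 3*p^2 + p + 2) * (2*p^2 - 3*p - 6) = -14*p^5 + 15*p^4 + 53*p^3 + 19*p^2 - 12*p - 12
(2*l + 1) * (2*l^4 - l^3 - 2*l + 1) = 4*l^5 - l^3 - 4*l^2 + 1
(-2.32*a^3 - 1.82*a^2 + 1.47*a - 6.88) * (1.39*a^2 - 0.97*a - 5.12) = -3.2248*a^5 - 0.2794*a^4 + 15.6871*a^3 - 1.6707*a^2 - 0.8528*a + 35.2256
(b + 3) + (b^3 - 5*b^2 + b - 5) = b^3 - 5*b^2 + 2*b - 2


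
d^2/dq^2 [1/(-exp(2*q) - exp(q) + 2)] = (-2*(2*exp(q) + 1)^2*exp(q) + (4*exp(q) + 1)*(exp(2*q) + exp(q) - 2))*exp(q)/(exp(2*q) + exp(q) - 2)^3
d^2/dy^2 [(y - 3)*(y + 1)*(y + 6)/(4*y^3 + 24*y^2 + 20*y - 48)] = (-y^6 - 30*y^5 - 183*y^4 - 508*y^3 - 1305*y^2 - 2538*y - 1035)/(y^9 + 18*y^8 + 123*y^7 + 360*y^6 + 183*y^5 - 1206*y^4 - 1603*y^3 + 1692*y^2 + 2160*y - 1728)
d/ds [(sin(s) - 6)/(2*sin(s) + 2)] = 7*cos(s)/(2*(sin(s) + 1)^2)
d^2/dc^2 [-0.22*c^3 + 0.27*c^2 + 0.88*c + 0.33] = 0.54 - 1.32*c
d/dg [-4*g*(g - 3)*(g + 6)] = -12*g^2 - 24*g + 72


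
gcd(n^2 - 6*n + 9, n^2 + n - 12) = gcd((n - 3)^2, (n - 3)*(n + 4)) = n - 3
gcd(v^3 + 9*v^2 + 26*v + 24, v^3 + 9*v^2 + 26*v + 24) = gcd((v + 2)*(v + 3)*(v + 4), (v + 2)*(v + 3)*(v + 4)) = v^3 + 9*v^2 + 26*v + 24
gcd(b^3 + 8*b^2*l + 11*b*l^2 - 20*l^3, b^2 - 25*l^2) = b + 5*l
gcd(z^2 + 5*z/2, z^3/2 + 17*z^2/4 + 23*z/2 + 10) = z + 5/2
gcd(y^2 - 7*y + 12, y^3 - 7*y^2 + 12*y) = y^2 - 7*y + 12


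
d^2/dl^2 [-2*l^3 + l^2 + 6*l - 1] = 2 - 12*l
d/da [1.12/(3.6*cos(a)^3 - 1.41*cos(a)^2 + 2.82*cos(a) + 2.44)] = (12.096*cos(a)^2 - 3.1584*cos(a) + 3.1584)*sin(a)/(3.6*cos(a)^3 - 1.41*cos(a)^2 + 2.82*cos(a) + 2.44)^2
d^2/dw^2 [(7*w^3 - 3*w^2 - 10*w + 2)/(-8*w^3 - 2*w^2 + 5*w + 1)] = 2*(304*w^6 + 1080*w^5 - 264*w^4 + 193*w^3 + 609*w^2 + 51*w - 101)/(512*w^9 + 384*w^8 - 864*w^7 - 664*w^6 + 444*w^5 + 378*w^4 - 41*w^3 - 69*w^2 - 15*w - 1)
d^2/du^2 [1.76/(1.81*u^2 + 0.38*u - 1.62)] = (-11.531872*u^2 - 2.421056*u + 1.76*(3.62*u + 0.38)*(7.24*u + 0.76) + 10.321344)/(1.81*u^2 + 0.38*u - 1.62)^3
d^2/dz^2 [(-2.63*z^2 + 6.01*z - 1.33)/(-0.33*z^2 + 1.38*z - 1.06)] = (1.086426*z^3 - 4.65082199999999*z^2 + 8.979696*z - 7.537484)/(0.035937*z^6 - 0.450846*z^5 + 2.231658*z^4 - 5.524416*z^3 + 7.168356*z^2 - 4.651704*z + 1.191016)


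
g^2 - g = g*(g - 1)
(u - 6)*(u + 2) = u^2 - 4*u - 12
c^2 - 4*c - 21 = (c - 7)*(c + 3)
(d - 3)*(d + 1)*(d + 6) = d^3 + 4*d^2 - 15*d - 18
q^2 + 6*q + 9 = (q + 3)^2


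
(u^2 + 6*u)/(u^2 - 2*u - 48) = u/(u - 8)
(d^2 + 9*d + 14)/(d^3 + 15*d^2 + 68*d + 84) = 1/(d + 6)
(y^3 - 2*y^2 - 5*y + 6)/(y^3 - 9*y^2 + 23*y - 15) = (y + 2)/(y - 5)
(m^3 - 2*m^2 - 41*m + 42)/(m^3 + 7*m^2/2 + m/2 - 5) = 2*(m^2 - m - 42)/(2*m^2 + 9*m + 10)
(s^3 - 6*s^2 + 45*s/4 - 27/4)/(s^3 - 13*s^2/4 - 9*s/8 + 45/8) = 2*(2*s - 3)/(4*s + 5)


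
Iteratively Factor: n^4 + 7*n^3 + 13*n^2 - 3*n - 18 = (n - 1)*(n^3 + 8*n^2 + 21*n + 18) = (n - 1)*(n + 3)*(n^2 + 5*n + 6) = (n - 1)*(n + 2)*(n + 3)*(n + 3)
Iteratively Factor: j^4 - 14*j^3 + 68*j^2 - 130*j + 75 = (j - 5)*(j^3 - 9*j^2 + 23*j - 15) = (j - 5)*(j - 3)*(j^2 - 6*j + 5) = (j - 5)^2*(j - 3)*(j - 1)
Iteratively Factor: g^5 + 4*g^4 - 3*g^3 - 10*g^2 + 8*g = (g + 2)*(g^4 + 2*g^3 - 7*g^2 + 4*g) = (g - 1)*(g + 2)*(g^3 + 3*g^2 - 4*g) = (g - 1)^2*(g + 2)*(g^2 + 4*g) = (g - 1)^2*(g + 2)*(g + 4)*(g)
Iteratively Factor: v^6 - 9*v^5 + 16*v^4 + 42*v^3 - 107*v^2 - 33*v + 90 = (v + 1)*(v^5 - 10*v^4 + 26*v^3 + 16*v^2 - 123*v + 90) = (v - 1)*(v + 1)*(v^4 - 9*v^3 + 17*v^2 + 33*v - 90) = (v - 3)*(v - 1)*(v + 1)*(v^3 - 6*v^2 - v + 30) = (v - 3)*(v - 1)*(v + 1)*(v + 2)*(v^2 - 8*v + 15) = (v - 3)^2*(v - 1)*(v + 1)*(v + 2)*(v - 5)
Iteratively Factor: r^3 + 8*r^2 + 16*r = (r + 4)*(r^2 + 4*r) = r*(r + 4)*(r + 4)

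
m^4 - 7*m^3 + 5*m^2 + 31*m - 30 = (m - 5)*(m - 3)*(m - 1)*(m + 2)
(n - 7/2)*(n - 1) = n^2 - 9*n/2 + 7/2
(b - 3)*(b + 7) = b^2 + 4*b - 21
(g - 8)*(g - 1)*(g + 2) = g^3 - 7*g^2 - 10*g + 16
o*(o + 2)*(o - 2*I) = o^3 + 2*o^2 - 2*I*o^2 - 4*I*o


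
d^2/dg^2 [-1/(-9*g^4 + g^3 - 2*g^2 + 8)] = 2*(g^2*(36*g^2 - 3*g + 4)^2 + (-54*g^2 + 3*g - 2)*(9*g^4 - g^3 + 2*g^2 - 8))/(9*g^4 - g^3 + 2*g^2 - 8)^3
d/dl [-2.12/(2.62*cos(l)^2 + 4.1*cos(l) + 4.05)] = -(11.1088*cos(l) + 8.692)*sin(l)/(2.62*cos(l)^2 + 4.1*cos(l) + 4.05)^2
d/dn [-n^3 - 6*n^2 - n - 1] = -3*n^2 - 12*n - 1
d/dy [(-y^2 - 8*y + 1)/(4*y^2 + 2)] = (8*y^2 - 3*y - 4)/(4*y^4 + 4*y^2 + 1)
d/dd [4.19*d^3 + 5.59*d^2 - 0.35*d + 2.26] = 12.57*d^2 + 11.18*d - 0.35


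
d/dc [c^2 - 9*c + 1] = 2*c - 9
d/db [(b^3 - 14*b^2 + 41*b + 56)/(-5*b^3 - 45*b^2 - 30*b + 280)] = (-23*b^4 + 70*b^3 + 789*b^2 - 560*b + 2632)/(5*(b^6 + 18*b^5 + 93*b^4 - 4*b^3 - 972*b^2 - 672*b + 3136))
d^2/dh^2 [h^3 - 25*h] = 6*h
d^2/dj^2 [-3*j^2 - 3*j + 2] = -6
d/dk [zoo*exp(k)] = zoo*exp(k)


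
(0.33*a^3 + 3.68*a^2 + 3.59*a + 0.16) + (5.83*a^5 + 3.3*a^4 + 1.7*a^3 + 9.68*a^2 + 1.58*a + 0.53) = 5.83*a^5 + 3.3*a^4 + 2.03*a^3 + 13.36*a^2 + 5.17*a + 0.69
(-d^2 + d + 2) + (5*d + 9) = -d^2 + 6*d + 11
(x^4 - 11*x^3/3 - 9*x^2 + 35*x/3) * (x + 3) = x^5 - 2*x^4/3 - 20*x^3 - 46*x^2/3 + 35*x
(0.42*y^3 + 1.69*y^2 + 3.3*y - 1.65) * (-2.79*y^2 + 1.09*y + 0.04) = -1.1718*y^5 - 4.2573*y^4 - 7.3481*y^3 + 8.2681*y^2 - 1.6665*y - 0.066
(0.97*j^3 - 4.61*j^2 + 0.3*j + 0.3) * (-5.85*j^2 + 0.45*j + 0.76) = -5.6745*j^5 + 27.405*j^4 - 3.0923*j^3 - 5.1236*j^2 + 0.363*j + 0.228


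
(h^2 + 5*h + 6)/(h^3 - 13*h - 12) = (h + 2)/(h^2 - 3*h - 4)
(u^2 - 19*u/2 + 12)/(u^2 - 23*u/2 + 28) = (2*u - 3)/(2*u - 7)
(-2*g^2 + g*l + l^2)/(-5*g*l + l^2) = (2*g^2 - g*l - l^2)/(l*(5*g - l))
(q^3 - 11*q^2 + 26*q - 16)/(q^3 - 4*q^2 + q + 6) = (q^2 - 9*q + 8)/(q^2 - 2*q - 3)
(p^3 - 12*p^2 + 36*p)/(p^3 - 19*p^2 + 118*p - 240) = p*(p - 6)/(p^2 - 13*p + 40)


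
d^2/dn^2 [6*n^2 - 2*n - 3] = 12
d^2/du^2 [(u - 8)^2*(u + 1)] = 6*u - 30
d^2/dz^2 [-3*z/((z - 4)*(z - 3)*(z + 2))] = 18*(-z^5 + 5*z^4 - 9*z^3 + 48*z^2 - 120*z - 16)/(z^9 - 15*z^8 + 69*z^7 + 7*z^6 - 858*z^5 + 1452*z^4 + 3160*z^3 - 8352*z^2 - 3456*z + 13824)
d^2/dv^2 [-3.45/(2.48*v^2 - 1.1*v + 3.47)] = (42.43776*v^2 - 18.8232*v - 3.45*(4.96*v - 1.1)*(9.92*v - 2.2) + 59.37864)/(2.48*v^2 - 1.1*v + 3.47)^3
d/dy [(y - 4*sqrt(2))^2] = 2*y - 8*sqrt(2)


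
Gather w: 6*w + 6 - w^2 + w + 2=-w^2 + 7*w + 8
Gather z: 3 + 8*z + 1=8*z + 4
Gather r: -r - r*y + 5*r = r*(4 - y)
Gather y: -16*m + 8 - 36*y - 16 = -16*m - 36*y - 8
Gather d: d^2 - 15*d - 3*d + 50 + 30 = d^2 - 18*d + 80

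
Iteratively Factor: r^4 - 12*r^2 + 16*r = (r)*(r^3 - 12*r + 16) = r*(r - 2)*(r^2 + 2*r - 8) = r*(r - 2)*(r + 4)*(r - 2)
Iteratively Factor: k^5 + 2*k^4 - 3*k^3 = (k)*(k^4 + 2*k^3 - 3*k^2) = k*(k + 3)*(k^3 - k^2) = k^2*(k + 3)*(k^2 - k) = k^2*(k - 1)*(k + 3)*(k)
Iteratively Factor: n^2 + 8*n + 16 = (n + 4)*(n + 4)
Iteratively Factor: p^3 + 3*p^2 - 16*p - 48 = (p - 4)*(p^2 + 7*p + 12) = (p - 4)*(p + 3)*(p + 4)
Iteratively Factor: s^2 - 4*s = (s)*(s - 4)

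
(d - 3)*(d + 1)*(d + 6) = d^3 + 4*d^2 - 15*d - 18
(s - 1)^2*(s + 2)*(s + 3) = s^4 + 3*s^3 - 3*s^2 - 7*s + 6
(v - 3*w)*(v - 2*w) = v^2 - 5*v*w + 6*w^2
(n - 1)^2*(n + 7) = n^3 + 5*n^2 - 13*n + 7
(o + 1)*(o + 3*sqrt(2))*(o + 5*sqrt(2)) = o^3 + o^2 + 8*sqrt(2)*o^2 + 8*sqrt(2)*o + 30*o + 30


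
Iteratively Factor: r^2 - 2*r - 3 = (r - 3)*(r + 1)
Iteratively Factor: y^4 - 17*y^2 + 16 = (y + 4)*(y^3 - 4*y^2 - y + 4) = (y - 4)*(y + 4)*(y^2 - 1) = (y - 4)*(y - 1)*(y + 4)*(y + 1)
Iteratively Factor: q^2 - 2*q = (q - 2)*(q)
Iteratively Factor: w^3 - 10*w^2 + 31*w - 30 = (w - 2)*(w^2 - 8*w + 15) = (w - 3)*(w - 2)*(w - 5)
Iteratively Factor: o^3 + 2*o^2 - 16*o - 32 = (o - 4)*(o^2 + 6*o + 8) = (o - 4)*(o + 4)*(o + 2)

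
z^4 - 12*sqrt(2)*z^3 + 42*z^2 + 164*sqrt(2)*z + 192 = (z - 8*sqrt(2))*(z - 6*sqrt(2))*(z + sqrt(2))^2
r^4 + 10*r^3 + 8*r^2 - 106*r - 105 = (r - 3)*(r + 1)*(r + 5)*(r + 7)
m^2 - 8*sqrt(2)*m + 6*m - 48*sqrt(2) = (m + 6)*(m - 8*sqrt(2))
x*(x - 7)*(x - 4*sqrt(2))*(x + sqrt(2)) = x^4 - 7*x^3 - 3*sqrt(2)*x^3 - 8*x^2 + 21*sqrt(2)*x^2 + 56*x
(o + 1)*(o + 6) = o^2 + 7*o + 6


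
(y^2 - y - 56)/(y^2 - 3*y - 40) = (y + 7)/(y + 5)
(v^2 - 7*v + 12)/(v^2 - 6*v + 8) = (v - 3)/(v - 2)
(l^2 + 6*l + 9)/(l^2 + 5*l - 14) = (l^2 + 6*l + 9)/(l^2 + 5*l - 14)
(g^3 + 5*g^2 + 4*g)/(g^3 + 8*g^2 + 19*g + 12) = g/(g + 3)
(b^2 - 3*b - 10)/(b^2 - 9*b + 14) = (b^2 - 3*b - 10)/(b^2 - 9*b + 14)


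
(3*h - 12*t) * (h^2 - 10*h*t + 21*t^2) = 3*h^3 - 42*h^2*t + 183*h*t^2 - 252*t^3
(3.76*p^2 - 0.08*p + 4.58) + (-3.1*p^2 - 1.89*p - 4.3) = 0.66*p^2 - 1.97*p + 0.28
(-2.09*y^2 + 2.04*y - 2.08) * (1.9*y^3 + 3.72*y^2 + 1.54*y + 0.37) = -3.971*y^5 - 3.8988*y^4 + 0.418200000000001*y^3 - 5.3693*y^2 - 2.4484*y - 0.7696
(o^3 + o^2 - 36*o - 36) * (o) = o^4 + o^3 - 36*o^2 - 36*o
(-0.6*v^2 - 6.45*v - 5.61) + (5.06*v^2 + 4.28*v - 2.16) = 4.46*v^2 - 2.17*v - 7.77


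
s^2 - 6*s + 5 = (s - 5)*(s - 1)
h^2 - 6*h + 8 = (h - 4)*(h - 2)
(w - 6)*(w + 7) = w^2 + w - 42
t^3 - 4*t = t*(t - 2)*(t + 2)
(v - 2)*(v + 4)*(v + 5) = v^3 + 7*v^2 + 2*v - 40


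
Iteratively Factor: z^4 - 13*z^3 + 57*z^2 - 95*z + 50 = (z - 5)*(z^3 - 8*z^2 + 17*z - 10) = (z - 5)*(z - 2)*(z^2 - 6*z + 5) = (z - 5)*(z - 2)*(z - 1)*(z - 5)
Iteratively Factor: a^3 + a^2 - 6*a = (a + 3)*(a^2 - 2*a) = a*(a + 3)*(a - 2)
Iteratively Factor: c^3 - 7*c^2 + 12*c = (c)*(c^2 - 7*c + 12) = c*(c - 4)*(c - 3)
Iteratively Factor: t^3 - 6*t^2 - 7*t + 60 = (t - 5)*(t^2 - t - 12) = (t - 5)*(t - 4)*(t + 3)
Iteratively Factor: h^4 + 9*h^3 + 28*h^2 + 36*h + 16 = (h + 1)*(h^3 + 8*h^2 + 20*h + 16) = (h + 1)*(h + 2)*(h^2 + 6*h + 8) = (h + 1)*(h + 2)^2*(h + 4)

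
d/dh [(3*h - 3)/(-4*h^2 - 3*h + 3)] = 12*h*(h - 2)/(16*h^4 + 24*h^3 - 15*h^2 - 18*h + 9)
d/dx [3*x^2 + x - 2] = 6*x + 1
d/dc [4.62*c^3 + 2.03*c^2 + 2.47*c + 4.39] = 13.86*c^2 + 4.06*c + 2.47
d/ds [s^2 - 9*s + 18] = 2*s - 9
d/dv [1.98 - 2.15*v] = -2.15000000000000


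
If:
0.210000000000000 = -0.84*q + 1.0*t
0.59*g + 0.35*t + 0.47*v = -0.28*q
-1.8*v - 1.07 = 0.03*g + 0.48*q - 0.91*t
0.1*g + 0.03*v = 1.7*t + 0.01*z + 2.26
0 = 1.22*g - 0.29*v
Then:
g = -0.10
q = 0.33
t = 0.49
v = -0.43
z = -311.62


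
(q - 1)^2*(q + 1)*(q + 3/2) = q^4 + q^3/2 - 5*q^2/2 - q/2 + 3/2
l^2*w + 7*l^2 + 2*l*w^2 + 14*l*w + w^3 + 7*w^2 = (l + w)^2*(w + 7)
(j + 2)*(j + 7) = j^2 + 9*j + 14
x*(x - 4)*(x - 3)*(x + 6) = x^4 - x^3 - 30*x^2 + 72*x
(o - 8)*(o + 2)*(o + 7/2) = o^3 - 5*o^2/2 - 37*o - 56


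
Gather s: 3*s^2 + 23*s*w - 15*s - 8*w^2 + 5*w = 3*s^2 + s*(23*w - 15) - 8*w^2 + 5*w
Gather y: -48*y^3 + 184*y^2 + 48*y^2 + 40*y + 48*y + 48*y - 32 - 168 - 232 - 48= -48*y^3 + 232*y^2 + 136*y - 480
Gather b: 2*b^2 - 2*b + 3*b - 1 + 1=2*b^2 + b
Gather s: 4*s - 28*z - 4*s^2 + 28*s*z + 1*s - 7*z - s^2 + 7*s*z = -5*s^2 + s*(35*z + 5) - 35*z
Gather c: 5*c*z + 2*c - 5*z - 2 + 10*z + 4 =c*(5*z + 2) + 5*z + 2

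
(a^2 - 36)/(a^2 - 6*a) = (a + 6)/a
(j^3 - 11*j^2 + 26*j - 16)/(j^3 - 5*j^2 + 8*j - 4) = (j - 8)/(j - 2)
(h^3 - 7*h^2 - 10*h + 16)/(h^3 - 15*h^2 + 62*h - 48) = (h + 2)/(h - 6)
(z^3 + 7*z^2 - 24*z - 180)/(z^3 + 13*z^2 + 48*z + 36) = (z - 5)/(z + 1)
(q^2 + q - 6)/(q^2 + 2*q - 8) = (q + 3)/(q + 4)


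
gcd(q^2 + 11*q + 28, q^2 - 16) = q + 4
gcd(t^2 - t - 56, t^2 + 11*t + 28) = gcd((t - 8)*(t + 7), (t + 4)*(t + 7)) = t + 7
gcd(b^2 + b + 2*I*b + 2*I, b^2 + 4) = b + 2*I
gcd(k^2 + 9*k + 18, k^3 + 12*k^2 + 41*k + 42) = k + 3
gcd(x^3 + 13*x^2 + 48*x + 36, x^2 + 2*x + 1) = x + 1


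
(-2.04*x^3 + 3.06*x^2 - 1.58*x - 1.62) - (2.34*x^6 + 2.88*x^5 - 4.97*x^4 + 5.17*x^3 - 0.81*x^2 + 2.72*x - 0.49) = -2.34*x^6 - 2.88*x^5 + 4.97*x^4 - 7.21*x^3 + 3.87*x^2 - 4.3*x - 1.13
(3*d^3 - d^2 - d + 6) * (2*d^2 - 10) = 6*d^5 - 2*d^4 - 32*d^3 + 22*d^2 + 10*d - 60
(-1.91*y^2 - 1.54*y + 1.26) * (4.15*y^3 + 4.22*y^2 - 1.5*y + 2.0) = -7.9265*y^5 - 14.4512*y^4 + 1.5952*y^3 + 3.8072*y^2 - 4.97*y + 2.52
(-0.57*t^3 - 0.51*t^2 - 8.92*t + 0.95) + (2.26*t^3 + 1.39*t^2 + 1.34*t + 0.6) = 1.69*t^3 + 0.88*t^2 - 7.58*t + 1.55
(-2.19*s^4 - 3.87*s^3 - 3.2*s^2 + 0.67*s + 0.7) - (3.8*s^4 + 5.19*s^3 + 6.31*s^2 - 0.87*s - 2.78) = -5.99*s^4 - 9.06*s^3 - 9.51*s^2 + 1.54*s + 3.48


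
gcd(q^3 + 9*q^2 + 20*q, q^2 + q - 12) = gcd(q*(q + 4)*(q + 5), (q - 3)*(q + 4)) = q + 4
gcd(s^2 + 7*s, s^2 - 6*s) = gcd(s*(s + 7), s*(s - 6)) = s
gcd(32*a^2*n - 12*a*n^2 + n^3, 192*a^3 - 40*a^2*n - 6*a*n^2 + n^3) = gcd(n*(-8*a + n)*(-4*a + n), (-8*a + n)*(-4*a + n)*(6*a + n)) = 32*a^2 - 12*a*n + n^2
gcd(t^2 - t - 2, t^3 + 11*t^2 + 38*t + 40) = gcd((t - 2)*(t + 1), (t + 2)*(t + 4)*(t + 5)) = 1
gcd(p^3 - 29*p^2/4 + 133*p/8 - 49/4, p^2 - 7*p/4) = p - 7/4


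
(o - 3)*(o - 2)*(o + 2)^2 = o^4 - o^3 - 10*o^2 + 4*o + 24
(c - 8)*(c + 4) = c^2 - 4*c - 32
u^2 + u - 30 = (u - 5)*(u + 6)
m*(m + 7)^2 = m^3 + 14*m^2 + 49*m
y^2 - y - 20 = (y - 5)*(y + 4)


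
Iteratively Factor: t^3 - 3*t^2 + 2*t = (t - 2)*(t^2 - t) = t*(t - 2)*(t - 1)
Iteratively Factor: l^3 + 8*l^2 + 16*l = (l + 4)*(l^2 + 4*l) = (l + 4)^2*(l)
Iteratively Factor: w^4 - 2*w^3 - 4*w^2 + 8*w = (w + 2)*(w^3 - 4*w^2 + 4*w) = (w - 2)*(w + 2)*(w^2 - 2*w) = w*(w - 2)*(w + 2)*(w - 2)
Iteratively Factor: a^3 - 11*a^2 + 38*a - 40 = (a - 5)*(a^2 - 6*a + 8) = (a - 5)*(a - 4)*(a - 2)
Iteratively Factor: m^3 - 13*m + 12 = (m + 4)*(m^2 - 4*m + 3) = (m - 1)*(m + 4)*(m - 3)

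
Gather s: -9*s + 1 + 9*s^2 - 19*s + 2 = 9*s^2 - 28*s + 3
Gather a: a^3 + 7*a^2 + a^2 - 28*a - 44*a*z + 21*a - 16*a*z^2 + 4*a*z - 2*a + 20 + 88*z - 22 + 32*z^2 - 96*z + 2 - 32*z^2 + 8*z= a^3 + 8*a^2 + a*(-16*z^2 - 40*z - 9)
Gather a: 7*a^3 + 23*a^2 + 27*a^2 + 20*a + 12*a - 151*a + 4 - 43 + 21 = 7*a^3 + 50*a^2 - 119*a - 18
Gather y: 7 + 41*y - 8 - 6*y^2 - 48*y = -6*y^2 - 7*y - 1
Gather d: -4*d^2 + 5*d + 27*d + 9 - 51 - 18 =-4*d^2 + 32*d - 60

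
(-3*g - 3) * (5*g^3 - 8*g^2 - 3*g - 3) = -15*g^4 + 9*g^3 + 33*g^2 + 18*g + 9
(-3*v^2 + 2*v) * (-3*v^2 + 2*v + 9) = 9*v^4 - 12*v^3 - 23*v^2 + 18*v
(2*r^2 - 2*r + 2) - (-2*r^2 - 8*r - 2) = 4*r^2 + 6*r + 4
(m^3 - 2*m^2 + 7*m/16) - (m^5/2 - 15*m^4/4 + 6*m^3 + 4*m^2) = -m^5/2 + 15*m^4/4 - 5*m^3 - 6*m^2 + 7*m/16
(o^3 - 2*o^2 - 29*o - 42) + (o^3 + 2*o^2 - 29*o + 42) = 2*o^3 - 58*o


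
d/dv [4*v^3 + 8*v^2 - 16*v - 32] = 12*v^2 + 16*v - 16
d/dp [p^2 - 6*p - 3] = 2*p - 6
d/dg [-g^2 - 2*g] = -2*g - 2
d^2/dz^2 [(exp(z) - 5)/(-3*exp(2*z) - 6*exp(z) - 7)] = (-9*exp(4*z) + 198*exp(3*z) + 396*exp(2*z) - 198*exp(z) - 259)*exp(z)/(27*exp(6*z) + 162*exp(5*z) + 513*exp(4*z) + 972*exp(3*z) + 1197*exp(2*z) + 882*exp(z) + 343)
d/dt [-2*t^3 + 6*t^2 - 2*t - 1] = -6*t^2 + 12*t - 2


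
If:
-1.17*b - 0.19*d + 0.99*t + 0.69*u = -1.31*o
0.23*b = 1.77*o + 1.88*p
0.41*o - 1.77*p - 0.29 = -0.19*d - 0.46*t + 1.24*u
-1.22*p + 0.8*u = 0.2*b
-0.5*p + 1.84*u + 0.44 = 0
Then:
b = -18.448*u - 5.368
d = 60.5510250576763*u + 15.9605181416428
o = -6.30589830508475*u - 1.63222598870057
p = 3.68*u + 0.88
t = -2.53407925189947*u - 1.12105606857588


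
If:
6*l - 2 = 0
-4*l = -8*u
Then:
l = 1/3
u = 1/6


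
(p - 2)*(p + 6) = p^2 + 4*p - 12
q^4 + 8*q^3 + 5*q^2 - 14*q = q*(q - 1)*(q + 2)*(q + 7)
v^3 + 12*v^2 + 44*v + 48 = (v + 2)*(v + 4)*(v + 6)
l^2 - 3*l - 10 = (l - 5)*(l + 2)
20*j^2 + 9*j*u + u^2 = (4*j + u)*(5*j + u)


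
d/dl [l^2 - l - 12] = 2*l - 1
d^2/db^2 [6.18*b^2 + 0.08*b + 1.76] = 12.3600000000000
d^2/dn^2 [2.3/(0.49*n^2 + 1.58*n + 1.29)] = (-1.10446*n^2 - 3.56132*n + 2.3*(0.98*n + 1.58)*(1.96*n + 3.16) - 2.90766)/(0.49*n^2 + 1.58*n + 1.29)^3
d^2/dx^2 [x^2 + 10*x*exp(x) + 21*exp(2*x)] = 10*x*exp(x) + 84*exp(2*x) + 20*exp(x) + 2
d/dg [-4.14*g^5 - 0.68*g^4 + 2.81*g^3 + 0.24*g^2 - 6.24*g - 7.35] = -20.7*g^4 - 2.72*g^3 + 8.43*g^2 + 0.48*g - 6.24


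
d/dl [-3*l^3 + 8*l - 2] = 8 - 9*l^2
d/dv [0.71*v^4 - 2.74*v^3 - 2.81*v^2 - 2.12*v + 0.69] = 2.84*v^3 - 8.22*v^2 - 5.62*v - 2.12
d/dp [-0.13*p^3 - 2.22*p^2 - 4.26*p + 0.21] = -0.39*p^2 - 4.44*p - 4.26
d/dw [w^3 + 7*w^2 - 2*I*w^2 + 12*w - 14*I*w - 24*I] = 3*w^2 + w*(14 - 4*I) + 12 - 14*I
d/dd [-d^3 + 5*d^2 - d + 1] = -3*d^2 + 10*d - 1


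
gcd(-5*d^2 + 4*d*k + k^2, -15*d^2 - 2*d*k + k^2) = 1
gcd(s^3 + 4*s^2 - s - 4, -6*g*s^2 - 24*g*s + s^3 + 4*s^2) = s + 4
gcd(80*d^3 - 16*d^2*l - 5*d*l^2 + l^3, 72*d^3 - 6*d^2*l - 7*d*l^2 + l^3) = 4*d - l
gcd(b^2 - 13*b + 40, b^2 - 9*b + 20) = b - 5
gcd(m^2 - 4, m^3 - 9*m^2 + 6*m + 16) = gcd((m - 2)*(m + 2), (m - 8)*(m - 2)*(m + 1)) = m - 2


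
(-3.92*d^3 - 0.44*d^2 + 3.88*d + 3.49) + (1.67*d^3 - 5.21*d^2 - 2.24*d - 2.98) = -2.25*d^3 - 5.65*d^2 + 1.64*d + 0.51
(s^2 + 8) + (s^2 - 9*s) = 2*s^2 - 9*s + 8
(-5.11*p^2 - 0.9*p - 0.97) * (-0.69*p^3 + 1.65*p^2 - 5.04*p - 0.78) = 3.5259*p^5 - 7.8105*p^4 + 24.9387*p^3 + 6.9213*p^2 + 5.5908*p + 0.7566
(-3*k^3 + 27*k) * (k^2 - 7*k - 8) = -3*k^5 + 21*k^4 + 51*k^3 - 189*k^2 - 216*k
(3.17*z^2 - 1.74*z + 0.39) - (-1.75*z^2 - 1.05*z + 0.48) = 4.92*z^2 - 0.69*z - 0.09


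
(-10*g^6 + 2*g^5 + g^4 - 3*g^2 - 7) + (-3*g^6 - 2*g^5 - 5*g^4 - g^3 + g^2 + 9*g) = -13*g^6 - 4*g^4 - g^3 - 2*g^2 + 9*g - 7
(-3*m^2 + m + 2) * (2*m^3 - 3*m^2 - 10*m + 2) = -6*m^5 + 11*m^4 + 31*m^3 - 22*m^2 - 18*m + 4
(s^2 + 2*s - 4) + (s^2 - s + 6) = 2*s^2 + s + 2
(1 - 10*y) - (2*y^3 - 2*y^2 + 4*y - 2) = -2*y^3 + 2*y^2 - 14*y + 3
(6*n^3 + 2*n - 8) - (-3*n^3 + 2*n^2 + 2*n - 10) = 9*n^3 - 2*n^2 + 2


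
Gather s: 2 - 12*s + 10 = 12 - 12*s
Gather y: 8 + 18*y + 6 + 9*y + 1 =27*y + 15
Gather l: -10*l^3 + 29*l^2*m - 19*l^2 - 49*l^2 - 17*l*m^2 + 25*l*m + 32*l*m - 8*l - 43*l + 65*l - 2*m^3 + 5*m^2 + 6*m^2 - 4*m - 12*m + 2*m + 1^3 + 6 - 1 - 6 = -10*l^3 + l^2*(29*m - 68) + l*(-17*m^2 + 57*m + 14) - 2*m^3 + 11*m^2 - 14*m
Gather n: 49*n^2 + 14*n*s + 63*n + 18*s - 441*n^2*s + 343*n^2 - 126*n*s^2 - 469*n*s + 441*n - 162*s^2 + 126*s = n^2*(392 - 441*s) + n*(-126*s^2 - 455*s + 504) - 162*s^2 + 144*s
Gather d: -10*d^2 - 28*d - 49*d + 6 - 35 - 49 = -10*d^2 - 77*d - 78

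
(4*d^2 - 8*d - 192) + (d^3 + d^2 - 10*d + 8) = d^3 + 5*d^2 - 18*d - 184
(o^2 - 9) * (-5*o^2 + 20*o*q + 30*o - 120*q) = -5*o^4 + 20*o^3*q + 30*o^3 - 120*o^2*q + 45*o^2 - 180*o*q - 270*o + 1080*q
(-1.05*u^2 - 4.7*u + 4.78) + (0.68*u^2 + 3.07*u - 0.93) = -0.37*u^2 - 1.63*u + 3.85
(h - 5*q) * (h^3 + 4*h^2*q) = h^4 - h^3*q - 20*h^2*q^2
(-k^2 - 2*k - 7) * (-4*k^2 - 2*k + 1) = 4*k^4 + 10*k^3 + 31*k^2 + 12*k - 7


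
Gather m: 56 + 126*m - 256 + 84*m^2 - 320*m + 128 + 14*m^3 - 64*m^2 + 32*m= 14*m^3 + 20*m^2 - 162*m - 72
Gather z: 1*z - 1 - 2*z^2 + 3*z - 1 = -2*z^2 + 4*z - 2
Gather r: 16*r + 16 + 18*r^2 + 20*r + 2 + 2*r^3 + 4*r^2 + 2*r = 2*r^3 + 22*r^2 + 38*r + 18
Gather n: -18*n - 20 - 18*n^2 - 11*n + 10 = -18*n^2 - 29*n - 10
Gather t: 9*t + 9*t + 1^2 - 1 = 18*t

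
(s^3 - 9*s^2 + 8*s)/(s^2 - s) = s - 8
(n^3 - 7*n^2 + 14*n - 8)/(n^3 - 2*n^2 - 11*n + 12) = (n - 2)/(n + 3)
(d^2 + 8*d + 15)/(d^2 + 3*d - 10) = (d + 3)/(d - 2)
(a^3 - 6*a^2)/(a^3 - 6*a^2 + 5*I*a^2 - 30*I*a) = a/(a + 5*I)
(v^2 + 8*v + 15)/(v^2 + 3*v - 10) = (v + 3)/(v - 2)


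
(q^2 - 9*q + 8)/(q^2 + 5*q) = (q^2 - 9*q + 8)/(q*(q + 5))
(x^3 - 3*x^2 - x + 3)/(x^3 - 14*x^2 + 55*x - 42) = (x^2 - 2*x - 3)/(x^2 - 13*x + 42)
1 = 1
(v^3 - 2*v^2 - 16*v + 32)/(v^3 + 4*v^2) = 1 - 6/v + 8/v^2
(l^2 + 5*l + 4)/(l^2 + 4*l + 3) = (l + 4)/(l + 3)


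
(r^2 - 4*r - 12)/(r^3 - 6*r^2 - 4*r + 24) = 1/(r - 2)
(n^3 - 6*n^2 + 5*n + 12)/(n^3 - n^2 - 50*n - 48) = (n^2 - 7*n + 12)/(n^2 - 2*n - 48)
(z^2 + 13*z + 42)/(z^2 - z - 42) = (z + 7)/(z - 7)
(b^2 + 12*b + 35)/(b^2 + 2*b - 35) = (b + 5)/(b - 5)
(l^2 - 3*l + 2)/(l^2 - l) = (l - 2)/l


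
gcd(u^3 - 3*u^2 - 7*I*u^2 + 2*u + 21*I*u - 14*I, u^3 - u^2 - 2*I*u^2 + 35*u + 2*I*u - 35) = u^2 + u*(-1 - 7*I) + 7*I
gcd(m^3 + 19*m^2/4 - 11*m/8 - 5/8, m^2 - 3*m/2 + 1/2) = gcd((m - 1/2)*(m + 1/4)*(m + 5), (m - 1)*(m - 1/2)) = m - 1/2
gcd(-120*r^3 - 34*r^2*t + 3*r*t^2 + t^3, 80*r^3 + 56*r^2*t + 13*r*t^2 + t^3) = 20*r^2 + 9*r*t + t^2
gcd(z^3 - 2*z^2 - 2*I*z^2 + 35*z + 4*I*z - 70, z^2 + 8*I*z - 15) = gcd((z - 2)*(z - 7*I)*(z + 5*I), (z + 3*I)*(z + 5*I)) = z + 5*I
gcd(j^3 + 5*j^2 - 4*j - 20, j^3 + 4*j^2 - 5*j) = j + 5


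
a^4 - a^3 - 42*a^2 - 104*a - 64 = (a - 8)*(a + 1)*(a + 2)*(a + 4)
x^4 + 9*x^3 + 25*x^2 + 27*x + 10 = (x + 1)^2*(x + 2)*(x + 5)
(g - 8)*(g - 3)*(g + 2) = g^3 - 9*g^2 + 2*g + 48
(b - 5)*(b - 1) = b^2 - 6*b + 5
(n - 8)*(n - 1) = n^2 - 9*n + 8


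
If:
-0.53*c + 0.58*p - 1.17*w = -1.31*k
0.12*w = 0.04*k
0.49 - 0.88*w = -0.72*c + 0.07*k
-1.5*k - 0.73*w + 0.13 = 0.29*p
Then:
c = -0.57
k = 0.22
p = -0.87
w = 0.07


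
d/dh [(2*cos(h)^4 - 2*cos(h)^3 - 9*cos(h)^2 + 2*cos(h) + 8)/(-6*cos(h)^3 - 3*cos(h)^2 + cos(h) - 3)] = 4*(12*cos(h)^6 + 12*cos(h)^5 + 42*cos(h)^4 + 4*cos(h)^3 - 159*cos(h)^2 - 102*cos(h) + 14)*sin(h)/(7*cos(h) + 3*cos(2*h) + 3*cos(3*h) + 9)^2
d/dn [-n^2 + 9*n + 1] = 9 - 2*n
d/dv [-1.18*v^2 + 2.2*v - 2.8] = 2.2 - 2.36*v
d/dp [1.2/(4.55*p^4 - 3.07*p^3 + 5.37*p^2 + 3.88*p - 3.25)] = (-21.84*p^3 + 11.052*p^2 - 12.888*p - 4.656)/(4.55*p^4 - 3.07*p^3 + 5.37*p^2 + 3.88*p - 3.25)^2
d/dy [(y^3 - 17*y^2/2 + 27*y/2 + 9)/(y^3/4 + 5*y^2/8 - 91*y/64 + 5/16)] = 32*(352*y^4 - 1228*y^3 - 277*y^2 - 2120*y + 2178)/(256*y^6 + 1280*y^5 - 1312*y^4 - 6640*y^3 + 9881*y^2 - 3640*y + 400)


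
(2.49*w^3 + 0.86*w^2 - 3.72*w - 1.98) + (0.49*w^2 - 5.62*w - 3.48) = 2.49*w^3 + 1.35*w^2 - 9.34*w - 5.46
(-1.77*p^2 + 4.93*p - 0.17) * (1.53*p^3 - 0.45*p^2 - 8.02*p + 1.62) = -2.7081*p^5 + 8.3394*p^4 + 11.7168*p^3 - 42.3295*p^2 + 9.35*p - 0.2754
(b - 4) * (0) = 0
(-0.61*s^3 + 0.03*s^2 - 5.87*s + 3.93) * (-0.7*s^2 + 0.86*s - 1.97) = 0.427*s^5 - 0.5456*s^4 + 5.3365*s^3 - 7.8583*s^2 + 14.9437*s - 7.7421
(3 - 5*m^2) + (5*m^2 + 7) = 10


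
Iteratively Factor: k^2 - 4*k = (k)*(k - 4)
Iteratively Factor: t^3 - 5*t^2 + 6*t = (t)*(t^2 - 5*t + 6) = t*(t - 2)*(t - 3)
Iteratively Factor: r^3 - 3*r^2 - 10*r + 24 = (r - 2)*(r^2 - r - 12) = (r - 4)*(r - 2)*(r + 3)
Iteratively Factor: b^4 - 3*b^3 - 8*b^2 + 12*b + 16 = (b - 2)*(b^3 - b^2 - 10*b - 8) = (b - 4)*(b - 2)*(b^2 + 3*b + 2) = (b - 4)*(b - 2)*(b + 1)*(b + 2)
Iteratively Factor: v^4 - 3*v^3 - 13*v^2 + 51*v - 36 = (v - 3)*(v^3 - 13*v + 12) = (v - 3)*(v + 4)*(v^2 - 4*v + 3) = (v - 3)^2*(v + 4)*(v - 1)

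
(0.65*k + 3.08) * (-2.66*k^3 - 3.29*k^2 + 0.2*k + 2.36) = -1.729*k^4 - 10.3313*k^3 - 10.0032*k^2 + 2.15*k + 7.2688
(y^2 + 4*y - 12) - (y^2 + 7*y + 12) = -3*y - 24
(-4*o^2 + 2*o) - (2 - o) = -4*o^2 + 3*o - 2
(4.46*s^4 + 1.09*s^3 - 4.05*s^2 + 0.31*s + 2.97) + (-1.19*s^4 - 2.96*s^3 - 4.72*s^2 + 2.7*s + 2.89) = 3.27*s^4 - 1.87*s^3 - 8.77*s^2 + 3.01*s + 5.86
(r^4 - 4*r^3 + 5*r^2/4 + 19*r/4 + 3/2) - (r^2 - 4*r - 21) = r^4 - 4*r^3 + r^2/4 + 35*r/4 + 45/2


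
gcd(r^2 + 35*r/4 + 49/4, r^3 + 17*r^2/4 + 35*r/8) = r + 7/4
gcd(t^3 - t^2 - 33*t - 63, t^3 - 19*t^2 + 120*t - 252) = t - 7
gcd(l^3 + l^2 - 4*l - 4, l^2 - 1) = l + 1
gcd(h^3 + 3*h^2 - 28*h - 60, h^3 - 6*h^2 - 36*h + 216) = h + 6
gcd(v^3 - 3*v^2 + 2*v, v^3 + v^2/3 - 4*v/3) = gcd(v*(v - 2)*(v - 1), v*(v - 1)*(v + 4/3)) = v^2 - v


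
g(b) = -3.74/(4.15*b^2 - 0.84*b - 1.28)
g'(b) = -3.74*(0.84 - 8.3*b)/(4.15*b^2 - 0.84*b - 1.28)^2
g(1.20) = -1.01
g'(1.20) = 2.51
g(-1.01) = -0.98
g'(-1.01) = -2.39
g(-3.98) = -0.06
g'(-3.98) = -0.03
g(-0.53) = -11.30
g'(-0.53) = -178.91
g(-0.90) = -1.32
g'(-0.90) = -3.86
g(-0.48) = -47.13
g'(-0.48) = -2864.68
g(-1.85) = -0.26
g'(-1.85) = -0.29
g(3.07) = -0.11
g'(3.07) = 0.07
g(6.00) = -0.03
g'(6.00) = 0.01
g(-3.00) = -0.10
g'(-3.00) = -0.06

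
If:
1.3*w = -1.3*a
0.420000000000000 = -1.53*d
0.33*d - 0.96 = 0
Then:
No Solution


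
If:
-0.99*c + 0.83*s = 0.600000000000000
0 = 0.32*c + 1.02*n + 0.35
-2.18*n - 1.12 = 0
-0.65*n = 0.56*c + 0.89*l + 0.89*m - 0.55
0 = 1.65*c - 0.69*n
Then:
No Solution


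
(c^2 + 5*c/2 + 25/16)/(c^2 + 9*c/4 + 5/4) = (c + 5/4)/(c + 1)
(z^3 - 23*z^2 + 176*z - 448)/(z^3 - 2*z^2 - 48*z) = (z^2 - 15*z + 56)/(z*(z + 6))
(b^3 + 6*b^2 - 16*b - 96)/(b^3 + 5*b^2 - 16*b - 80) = (b + 6)/(b + 5)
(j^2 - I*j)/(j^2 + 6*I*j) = (j - I)/(j + 6*I)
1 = 1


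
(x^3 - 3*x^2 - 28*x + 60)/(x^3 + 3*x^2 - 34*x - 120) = (x - 2)/(x + 4)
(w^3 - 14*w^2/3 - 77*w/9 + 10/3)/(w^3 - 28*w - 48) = (9*w^2 + 12*w - 5)/(9*(w^2 + 6*w + 8))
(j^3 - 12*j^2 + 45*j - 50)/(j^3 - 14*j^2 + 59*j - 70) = (j - 5)/(j - 7)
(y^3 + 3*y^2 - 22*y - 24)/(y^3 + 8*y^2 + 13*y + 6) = (y - 4)/(y + 1)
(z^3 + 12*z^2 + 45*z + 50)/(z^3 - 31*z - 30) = (z^2 + 7*z + 10)/(z^2 - 5*z - 6)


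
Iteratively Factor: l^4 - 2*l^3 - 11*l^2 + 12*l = (l)*(l^3 - 2*l^2 - 11*l + 12) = l*(l - 4)*(l^2 + 2*l - 3) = l*(l - 4)*(l - 1)*(l + 3)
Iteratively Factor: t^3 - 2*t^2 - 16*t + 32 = (t - 2)*(t^2 - 16) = (t - 4)*(t - 2)*(t + 4)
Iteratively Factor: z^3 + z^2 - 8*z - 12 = (z + 2)*(z^2 - z - 6) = (z + 2)^2*(z - 3)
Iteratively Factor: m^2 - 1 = (m + 1)*(m - 1)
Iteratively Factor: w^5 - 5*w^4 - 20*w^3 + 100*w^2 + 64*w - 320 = (w - 4)*(w^4 - w^3 - 24*w^2 + 4*w + 80) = (w - 4)*(w + 2)*(w^3 - 3*w^2 - 18*w + 40) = (w - 4)*(w + 2)*(w + 4)*(w^2 - 7*w + 10) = (w - 5)*(w - 4)*(w + 2)*(w + 4)*(w - 2)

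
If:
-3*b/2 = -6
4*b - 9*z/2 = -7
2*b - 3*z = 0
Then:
No Solution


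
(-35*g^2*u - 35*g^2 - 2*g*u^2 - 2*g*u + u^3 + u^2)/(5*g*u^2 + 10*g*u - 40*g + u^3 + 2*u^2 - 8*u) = (-7*g*u - 7*g + u^2 + u)/(u^2 + 2*u - 8)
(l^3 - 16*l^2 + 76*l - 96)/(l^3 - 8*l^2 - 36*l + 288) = (l - 2)/(l + 6)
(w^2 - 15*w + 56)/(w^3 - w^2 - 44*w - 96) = (w - 7)/(w^2 + 7*w + 12)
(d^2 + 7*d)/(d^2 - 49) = d/(d - 7)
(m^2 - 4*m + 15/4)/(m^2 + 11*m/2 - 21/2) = (m - 5/2)/(m + 7)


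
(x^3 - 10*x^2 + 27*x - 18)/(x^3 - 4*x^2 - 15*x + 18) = (x - 3)/(x + 3)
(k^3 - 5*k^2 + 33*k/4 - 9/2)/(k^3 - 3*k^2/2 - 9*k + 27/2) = (k^2 - 7*k/2 + 3)/(k^2 - 9)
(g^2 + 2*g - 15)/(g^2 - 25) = (g - 3)/(g - 5)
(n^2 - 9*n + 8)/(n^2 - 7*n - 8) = (n - 1)/(n + 1)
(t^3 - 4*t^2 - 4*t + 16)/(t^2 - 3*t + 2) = (t^2 - 2*t - 8)/(t - 1)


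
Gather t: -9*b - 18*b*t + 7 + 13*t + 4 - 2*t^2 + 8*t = -9*b - 2*t^2 + t*(21 - 18*b) + 11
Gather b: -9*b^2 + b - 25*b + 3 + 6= -9*b^2 - 24*b + 9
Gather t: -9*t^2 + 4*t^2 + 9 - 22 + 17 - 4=-5*t^2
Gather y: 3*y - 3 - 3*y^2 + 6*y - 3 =-3*y^2 + 9*y - 6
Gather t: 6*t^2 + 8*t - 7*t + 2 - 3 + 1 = 6*t^2 + t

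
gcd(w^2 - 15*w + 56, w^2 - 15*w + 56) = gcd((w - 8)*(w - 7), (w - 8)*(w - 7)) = w^2 - 15*w + 56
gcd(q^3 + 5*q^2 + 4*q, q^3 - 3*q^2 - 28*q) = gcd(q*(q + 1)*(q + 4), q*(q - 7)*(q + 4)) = q^2 + 4*q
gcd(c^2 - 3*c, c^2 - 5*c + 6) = c - 3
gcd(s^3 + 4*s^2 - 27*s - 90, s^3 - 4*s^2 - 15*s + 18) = s + 3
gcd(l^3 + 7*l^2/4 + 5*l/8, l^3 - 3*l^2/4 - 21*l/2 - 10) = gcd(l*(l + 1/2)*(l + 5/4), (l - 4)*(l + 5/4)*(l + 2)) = l + 5/4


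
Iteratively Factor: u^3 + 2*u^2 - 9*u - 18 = (u + 3)*(u^2 - u - 6) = (u + 2)*(u + 3)*(u - 3)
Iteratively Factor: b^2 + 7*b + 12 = (b + 4)*(b + 3)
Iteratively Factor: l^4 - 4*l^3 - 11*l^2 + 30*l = (l - 2)*(l^3 - 2*l^2 - 15*l) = l*(l - 2)*(l^2 - 2*l - 15) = l*(l - 5)*(l - 2)*(l + 3)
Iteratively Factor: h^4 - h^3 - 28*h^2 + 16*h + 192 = (h + 4)*(h^3 - 5*h^2 - 8*h + 48) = (h + 3)*(h + 4)*(h^2 - 8*h + 16) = (h - 4)*(h + 3)*(h + 4)*(h - 4)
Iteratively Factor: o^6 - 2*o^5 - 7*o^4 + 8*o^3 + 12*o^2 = (o + 1)*(o^5 - 3*o^4 - 4*o^3 + 12*o^2) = (o - 2)*(o + 1)*(o^4 - o^3 - 6*o^2) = o*(o - 2)*(o + 1)*(o^3 - o^2 - 6*o) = o^2*(o - 2)*(o + 1)*(o^2 - o - 6) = o^2*(o - 2)*(o + 1)*(o + 2)*(o - 3)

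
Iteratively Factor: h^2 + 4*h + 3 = (h + 3)*(h + 1)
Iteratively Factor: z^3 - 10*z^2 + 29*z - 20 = (z - 1)*(z^2 - 9*z + 20) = (z - 5)*(z - 1)*(z - 4)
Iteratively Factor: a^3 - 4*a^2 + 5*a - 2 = (a - 1)*(a^2 - 3*a + 2) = (a - 1)^2*(a - 2)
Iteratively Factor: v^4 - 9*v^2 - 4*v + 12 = (v + 2)*(v^3 - 2*v^2 - 5*v + 6) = (v + 2)^2*(v^2 - 4*v + 3) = (v - 3)*(v + 2)^2*(v - 1)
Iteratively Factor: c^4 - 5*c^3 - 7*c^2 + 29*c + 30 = (c - 3)*(c^3 - 2*c^2 - 13*c - 10) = (c - 3)*(c + 1)*(c^2 - 3*c - 10) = (c - 5)*(c - 3)*(c + 1)*(c + 2)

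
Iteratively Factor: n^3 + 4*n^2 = (n)*(n^2 + 4*n) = n^2*(n + 4)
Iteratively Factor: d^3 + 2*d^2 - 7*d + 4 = (d - 1)*(d^2 + 3*d - 4) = (d - 1)^2*(d + 4)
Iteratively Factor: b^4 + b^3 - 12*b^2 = (b - 3)*(b^3 + 4*b^2) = b*(b - 3)*(b^2 + 4*b) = b^2*(b - 3)*(b + 4)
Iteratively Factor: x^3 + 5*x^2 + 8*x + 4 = (x + 2)*(x^2 + 3*x + 2) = (x + 2)^2*(x + 1)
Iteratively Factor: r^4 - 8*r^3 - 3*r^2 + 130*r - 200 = (r - 5)*(r^3 - 3*r^2 - 18*r + 40) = (r - 5)*(r - 2)*(r^2 - r - 20) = (r - 5)^2*(r - 2)*(r + 4)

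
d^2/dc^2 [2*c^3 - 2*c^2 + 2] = 12*c - 4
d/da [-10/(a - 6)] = 10/(a - 6)^2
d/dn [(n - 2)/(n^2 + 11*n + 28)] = (n^2 + 11*n - (n - 2)*(2*n + 11) + 28)/(n^2 + 11*n + 28)^2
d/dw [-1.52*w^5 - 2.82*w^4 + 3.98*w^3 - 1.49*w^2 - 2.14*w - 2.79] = -7.6*w^4 - 11.28*w^3 + 11.94*w^2 - 2.98*w - 2.14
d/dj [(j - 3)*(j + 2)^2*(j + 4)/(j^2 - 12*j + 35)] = (2*j^5 - 31*j^4 + 20*j^3 + 617*j^2 - 184*j - 2116)/(j^4 - 24*j^3 + 214*j^2 - 840*j + 1225)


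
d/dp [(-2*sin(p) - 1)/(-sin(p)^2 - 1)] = 2*(-sin(p) + cos(p)^2)*cos(p)/(sin(p)^2 + 1)^2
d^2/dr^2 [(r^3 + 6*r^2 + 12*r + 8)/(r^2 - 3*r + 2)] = 2*(37*r^3 - 30*r^2 - 132*r + 152)/(r^6 - 9*r^5 + 33*r^4 - 63*r^3 + 66*r^2 - 36*r + 8)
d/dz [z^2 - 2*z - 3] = 2*z - 2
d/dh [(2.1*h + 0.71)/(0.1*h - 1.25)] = (3.37 - 0.2696*h)/(0.1*h - 1.25)^3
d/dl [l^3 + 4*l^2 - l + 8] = 3*l^2 + 8*l - 1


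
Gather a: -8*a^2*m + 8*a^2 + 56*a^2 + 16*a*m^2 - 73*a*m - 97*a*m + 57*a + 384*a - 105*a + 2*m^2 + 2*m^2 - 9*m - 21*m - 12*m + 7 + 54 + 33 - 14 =a^2*(64 - 8*m) + a*(16*m^2 - 170*m + 336) + 4*m^2 - 42*m + 80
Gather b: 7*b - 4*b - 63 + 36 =3*b - 27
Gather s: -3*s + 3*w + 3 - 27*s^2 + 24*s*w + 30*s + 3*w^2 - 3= -27*s^2 + s*(24*w + 27) + 3*w^2 + 3*w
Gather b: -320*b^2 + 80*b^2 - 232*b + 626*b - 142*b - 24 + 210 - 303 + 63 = -240*b^2 + 252*b - 54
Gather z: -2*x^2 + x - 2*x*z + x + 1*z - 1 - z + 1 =-2*x^2 - 2*x*z + 2*x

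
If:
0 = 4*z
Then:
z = 0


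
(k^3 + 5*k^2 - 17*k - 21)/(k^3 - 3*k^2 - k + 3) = (k + 7)/(k - 1)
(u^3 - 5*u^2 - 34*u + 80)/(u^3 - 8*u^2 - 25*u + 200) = (u - 2)/(u - 5)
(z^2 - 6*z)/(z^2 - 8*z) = (z - 6)/(z - 8)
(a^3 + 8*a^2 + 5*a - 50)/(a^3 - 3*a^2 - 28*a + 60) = (a + 5)/(a - 6)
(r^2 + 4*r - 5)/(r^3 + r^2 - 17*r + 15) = 1/(r - 3)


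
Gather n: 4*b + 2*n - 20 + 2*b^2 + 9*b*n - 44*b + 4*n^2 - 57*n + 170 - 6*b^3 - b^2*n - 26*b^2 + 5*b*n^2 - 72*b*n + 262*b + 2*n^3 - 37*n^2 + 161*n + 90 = -6*b^3 - 24*b^2 + 222*b + 2*n^3 + n^2*(5*b - 33) + n*(-b^2 - 63*b + 106) + 240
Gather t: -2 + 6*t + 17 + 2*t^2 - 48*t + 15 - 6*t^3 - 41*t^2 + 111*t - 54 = -6*t^3 - 39*t^2 + 69*t - 24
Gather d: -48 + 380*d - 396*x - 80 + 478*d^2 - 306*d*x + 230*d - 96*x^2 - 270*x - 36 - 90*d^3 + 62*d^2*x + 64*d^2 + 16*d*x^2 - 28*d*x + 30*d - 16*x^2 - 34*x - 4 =-90*d^3 + d^2*(62*x + 542) + d*(16*x^2 - 334*x + 640) - 112*x^2 - 700*x - 168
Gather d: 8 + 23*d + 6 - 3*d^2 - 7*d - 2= -3*d^2 + 16*d + 12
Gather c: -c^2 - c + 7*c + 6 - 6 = -c^2 + 6*c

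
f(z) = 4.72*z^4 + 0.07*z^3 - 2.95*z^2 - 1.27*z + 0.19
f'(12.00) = 32582.81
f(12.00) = 97555.03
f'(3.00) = 492.68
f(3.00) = 354.04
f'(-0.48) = -0.48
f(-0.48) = 0.36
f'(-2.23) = -196.44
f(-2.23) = 104.30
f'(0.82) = 4.44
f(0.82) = -0.66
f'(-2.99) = -486.43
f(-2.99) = 352.99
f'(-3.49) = -780.68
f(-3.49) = 665.95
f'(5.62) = 3323.49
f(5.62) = 4620.85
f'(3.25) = 629.89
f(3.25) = 493.90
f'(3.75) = 975.18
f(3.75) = 891.03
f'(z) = 18.88*z^3 + 0.21*z^2 - 5.9*z - 1.27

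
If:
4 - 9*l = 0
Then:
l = 4/9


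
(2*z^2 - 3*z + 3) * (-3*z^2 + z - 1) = -6*z^4 + 11*z^3 - 14*z^2 + 6*z - 3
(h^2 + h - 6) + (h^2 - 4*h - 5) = 2*h^2 - 3*h - 11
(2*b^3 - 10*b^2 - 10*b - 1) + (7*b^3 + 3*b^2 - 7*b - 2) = 9*b^3 - 7*b^2 - 17*b - 3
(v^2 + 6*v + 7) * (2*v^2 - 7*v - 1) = 2*v^4 + 5*v^3 - 29*v^2 - 55*v - 7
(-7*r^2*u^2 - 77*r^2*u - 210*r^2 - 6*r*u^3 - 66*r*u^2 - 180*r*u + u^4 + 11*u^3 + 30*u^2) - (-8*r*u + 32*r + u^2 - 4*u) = -7*r^2*u^2 - 77*r^2*u - 210*r^2 - 6*r*u^3 - 66*r*u^2 - 172*r*u - 32*r + u^4 + 11*u^3 + 29*u^2 + 4*u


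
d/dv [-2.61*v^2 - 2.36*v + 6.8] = -5.22*v - 2.36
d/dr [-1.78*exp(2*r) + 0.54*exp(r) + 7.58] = (0.54 - 3.56*exp(r))*exp(r)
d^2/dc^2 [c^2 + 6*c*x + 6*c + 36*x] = 2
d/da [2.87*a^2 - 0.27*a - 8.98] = 5.74*a - 0.27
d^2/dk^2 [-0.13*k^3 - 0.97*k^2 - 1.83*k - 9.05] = -0.78*k - 1.94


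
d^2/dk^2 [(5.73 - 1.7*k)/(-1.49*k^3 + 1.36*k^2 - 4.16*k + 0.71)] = (22.64502*k^5 - 173.323356*k^4 + 170.994432*k^3 - 255.10908*k^2 + 148.288566*k - 177.21416)/(3.307949*k^9 - 9.058008*k^8 + 35.97456*k^7 - 57.823213*k^6 + 109.071504*k^5 - 100.95168*k^4 + 98.345999*k^3 - 38.917656*k^2 + 6.291168*k - 0.357911)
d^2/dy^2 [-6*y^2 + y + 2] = -12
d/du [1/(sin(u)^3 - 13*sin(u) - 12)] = (13 - 3*sin(u)^2)*cos(u)/(-sin(u)^3 + 13*sin(u) + 12)^2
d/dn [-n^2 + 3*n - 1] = 3 - 2*n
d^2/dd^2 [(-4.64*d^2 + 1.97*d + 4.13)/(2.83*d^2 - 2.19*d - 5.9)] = (5.6843418860808e-14*d^4 - 25.95959*d^3 - 266.383938*d^2 + 43.779534*d - 196.412534)/(22.665187*d^6 - 52.618473*d^5 - 101.038641*d^4 + 208.895121*d^3 + 210.64593*d^2 - 228.7017*d - 205.379)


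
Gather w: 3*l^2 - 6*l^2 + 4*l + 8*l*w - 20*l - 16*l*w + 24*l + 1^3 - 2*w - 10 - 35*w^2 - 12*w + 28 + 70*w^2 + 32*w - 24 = -3*l^2 + 8*l + 35*w^2 + w*(18 - 8*l) - 5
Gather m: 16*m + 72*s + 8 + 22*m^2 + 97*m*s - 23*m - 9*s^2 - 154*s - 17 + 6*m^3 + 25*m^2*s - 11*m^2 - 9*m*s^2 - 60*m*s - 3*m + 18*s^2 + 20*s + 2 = 6*m^3 + m^2*(25*s + 11) + m*(-9*s^2 + 37*s - 10) + 9*s^2 - 62*s - 7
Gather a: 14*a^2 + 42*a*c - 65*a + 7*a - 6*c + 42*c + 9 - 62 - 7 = 14*a^2 + a*(42*c - 58) + 36*c - 60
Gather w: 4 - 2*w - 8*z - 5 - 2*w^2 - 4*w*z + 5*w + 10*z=-2*w^2 + w*(3 - 4*z) + 2*z - 1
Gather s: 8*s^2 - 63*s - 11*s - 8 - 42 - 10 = 8*s^2 - 74*s - 60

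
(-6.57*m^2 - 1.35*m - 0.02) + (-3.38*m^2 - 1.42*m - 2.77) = -9.95*m^2 - 2.77*m - 2.79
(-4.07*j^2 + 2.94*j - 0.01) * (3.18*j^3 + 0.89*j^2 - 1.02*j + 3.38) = -12.9426*j^5 + 5.7269*j^4 + 6.7362*j^3 - 16.7643*j^2 + 9.9474*j - 0.0338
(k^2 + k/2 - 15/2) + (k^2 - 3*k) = 2*k^2 - 5*k/2 - 15/2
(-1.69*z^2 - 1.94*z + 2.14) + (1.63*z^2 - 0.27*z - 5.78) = -0.0600000000000001*z^2 - 2.21*z - 3.64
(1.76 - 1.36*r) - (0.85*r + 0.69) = 1.07 - 2.21*r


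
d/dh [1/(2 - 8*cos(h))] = -2*sin(h)/(4*cos(h) - 1)^2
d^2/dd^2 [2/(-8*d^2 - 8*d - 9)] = 32*(8*d^2 + 8*d - 8*(2*d + 1)^2 + 9)/(8*d^2 + 8*d + 9)^3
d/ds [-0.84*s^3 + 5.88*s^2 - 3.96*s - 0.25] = -2.52*s^2 + 11.76*s - 3.96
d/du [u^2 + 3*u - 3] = 2*u + 3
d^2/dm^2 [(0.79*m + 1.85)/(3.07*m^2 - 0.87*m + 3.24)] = ((0.79*m + 1.85)*(6.14*m - 0.87)*(12.28*m - 1.74) - (14.5518*m + 9.9844)*(3.07*m^2 - 0.87*m + 3.24))/(3.07*m^2 - 0.87*m + 3.24)^3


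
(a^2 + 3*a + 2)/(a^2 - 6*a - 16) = (a + 1)/(a - 8)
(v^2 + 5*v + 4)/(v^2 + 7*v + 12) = (v + 1)/(v + 3)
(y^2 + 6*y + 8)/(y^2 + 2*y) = (y + 4)/y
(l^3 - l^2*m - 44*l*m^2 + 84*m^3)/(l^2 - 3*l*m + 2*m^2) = (l^2 + l*m - 42*m^2)/(l - m)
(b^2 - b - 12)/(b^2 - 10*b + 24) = (b + 3)/(b - 6)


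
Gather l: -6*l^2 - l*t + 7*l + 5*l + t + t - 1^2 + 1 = -6*l^2 + l*(12 - t) + 2*t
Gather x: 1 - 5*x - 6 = -5*x - 5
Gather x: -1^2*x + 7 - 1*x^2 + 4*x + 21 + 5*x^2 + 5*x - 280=4*x^2 + 8*x - 252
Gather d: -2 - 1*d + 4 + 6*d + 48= 5*d + 50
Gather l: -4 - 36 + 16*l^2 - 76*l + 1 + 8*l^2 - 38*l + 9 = 24*l^2 - 114*l - 30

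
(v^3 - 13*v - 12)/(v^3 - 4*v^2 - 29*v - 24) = (v - 4)/(v - 8)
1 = 1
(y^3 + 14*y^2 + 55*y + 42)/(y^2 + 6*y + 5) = (y^2 + 13*y + 42)/(y + 5)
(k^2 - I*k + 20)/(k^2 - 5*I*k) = (k + 4*I)/k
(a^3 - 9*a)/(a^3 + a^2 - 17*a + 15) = a*(a + 3)/(a^2 + 4*a - 5)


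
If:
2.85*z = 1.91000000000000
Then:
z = 0.67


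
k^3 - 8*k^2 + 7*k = k*(k - 7)*(k - 1)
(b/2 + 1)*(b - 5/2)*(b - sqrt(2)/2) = b^3/2 - sqrt(2)*b^2/4 - b^2/4 - 5*b/2 + sqrt(2)*b/8 + 5*sqrt(2)/4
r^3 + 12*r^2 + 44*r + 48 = (r + 2)*(r + 4)*(r + 6)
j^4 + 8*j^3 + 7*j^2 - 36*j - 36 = (j - 2)*(j + 1)*(j + 3)*(j + 6)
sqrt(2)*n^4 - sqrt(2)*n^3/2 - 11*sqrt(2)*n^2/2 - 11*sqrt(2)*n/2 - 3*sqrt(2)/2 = (n - 3)*(n + 1/2)*(n + 1)*(sqrt(2)*n + sqrt(2))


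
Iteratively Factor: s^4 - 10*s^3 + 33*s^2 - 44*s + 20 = (s - 2)*(s^3 - 8*s^2 + 17*s - 10) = (s - 2)*(s - 1)*(s^2 - 7*s + 10) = (s - 2)^2*(s - 1)*(s - 5)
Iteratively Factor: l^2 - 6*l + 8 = (l - 4)*(l - 2)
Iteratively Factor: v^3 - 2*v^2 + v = (v)*(v^2 - 2*v + 1) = v*(v - 1)*(v - 1)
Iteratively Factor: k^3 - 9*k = (k + 3)*(k^2 - 3*k) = k*(k + 3)*(k - 3)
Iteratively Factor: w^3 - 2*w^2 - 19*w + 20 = (w + 4)*(w^2 - 6*w + 5) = (w - 5)*(w + 4)*(w - 1)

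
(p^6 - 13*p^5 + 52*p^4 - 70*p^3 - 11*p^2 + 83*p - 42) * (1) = p^6 - 13*p^5 + 52*p^4 - 70*p^3 - 11*p^2 + 83*p - 42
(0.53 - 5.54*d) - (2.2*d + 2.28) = -7.74*d - 1.75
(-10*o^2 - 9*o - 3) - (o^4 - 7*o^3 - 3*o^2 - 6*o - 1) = -o^4 + 7*o^3 - 7*o^2 - 3*o - 2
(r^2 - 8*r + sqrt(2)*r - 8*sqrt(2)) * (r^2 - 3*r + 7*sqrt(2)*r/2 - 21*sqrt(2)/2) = r^4 - 11*r^3 + 9*sqrt(2)*r^3/2 - 99*sqrt(2)*r^2/2 + 31*r^2 - 77*r + 108*sqrt(2)*r + 168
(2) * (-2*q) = -4*q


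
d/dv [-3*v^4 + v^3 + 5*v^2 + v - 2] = -12*v^3 + 3*v^2 + 10*v + 1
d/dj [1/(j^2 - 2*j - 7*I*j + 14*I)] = (-2*j + 2 + 7*I)/(j^2 - 2*j - 7*I*j + 14*I)^2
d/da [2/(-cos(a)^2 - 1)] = -8*sin(2*a)/(cos(2*a) + 3)^2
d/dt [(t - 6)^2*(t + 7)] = (t - 6)*(3*t + 8)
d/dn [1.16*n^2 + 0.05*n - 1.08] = 2.32*n + 0.05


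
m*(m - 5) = m^2 - 5*m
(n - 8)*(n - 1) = n^2 - 9*n + 8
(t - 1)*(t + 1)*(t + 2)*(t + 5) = t^4 + 7*t^3 + 9*t^2 - 7*t - 10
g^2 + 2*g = g*(g + 2)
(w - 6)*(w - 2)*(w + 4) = w^3 - 4*w^2 - 20*w + 48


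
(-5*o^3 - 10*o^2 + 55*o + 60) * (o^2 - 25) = -5*o^5 - 10*o^4 + 180*o^3 + 310*o^2 - 1375*o - 1500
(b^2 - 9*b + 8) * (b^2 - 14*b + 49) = b^4 - 23*b^3 + 183*b^2 - 553*b + 392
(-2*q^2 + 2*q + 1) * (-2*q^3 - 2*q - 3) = 4*q^5 - 4*q^4 + 2*q^3 + 2*q^2 - 8*q - 3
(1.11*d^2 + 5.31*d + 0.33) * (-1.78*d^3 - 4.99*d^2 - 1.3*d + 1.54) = -1.9758*d^5 - 14.9907*d^4 - 28.5273*d^3 - 6.8403*d^2 + 7.7484*d + 0.5082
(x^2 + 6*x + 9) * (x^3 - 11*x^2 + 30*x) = x^5 - 5*x^4 - 27*x^3 + 81*x^2 + 270*x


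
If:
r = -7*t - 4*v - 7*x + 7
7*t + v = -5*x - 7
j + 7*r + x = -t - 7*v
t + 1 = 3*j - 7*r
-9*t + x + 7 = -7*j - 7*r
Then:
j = -46232/8795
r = -15727/8795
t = -37402/8795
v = 22599/8795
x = 7106/1759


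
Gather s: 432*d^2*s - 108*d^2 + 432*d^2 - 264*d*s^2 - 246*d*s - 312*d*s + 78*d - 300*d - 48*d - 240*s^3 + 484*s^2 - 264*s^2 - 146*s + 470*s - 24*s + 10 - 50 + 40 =324*d^2 - 270*d - 240*s^3 + s^2*(220 - 264*d) + s*(432*d^2 - 558*d + 300)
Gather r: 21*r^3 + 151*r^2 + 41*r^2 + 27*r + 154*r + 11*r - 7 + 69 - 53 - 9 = 21*r^3 + 192*r^2 + 192*r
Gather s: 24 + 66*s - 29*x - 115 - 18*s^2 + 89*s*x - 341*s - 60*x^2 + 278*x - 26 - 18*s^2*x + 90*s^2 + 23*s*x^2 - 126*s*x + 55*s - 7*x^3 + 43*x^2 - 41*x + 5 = s^2*(72 - 18*x) + s*(23*x^2 - 37*x - 220) - 7*x^3 - 17*x^2 + 208*x - 112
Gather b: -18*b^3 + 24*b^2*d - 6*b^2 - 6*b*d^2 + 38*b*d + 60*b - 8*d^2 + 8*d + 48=-18*b^3 + b^2*(24*d - 6) + b*(-6*d^2 + 38*d + 60) - 8*d^2 + 8*d + 48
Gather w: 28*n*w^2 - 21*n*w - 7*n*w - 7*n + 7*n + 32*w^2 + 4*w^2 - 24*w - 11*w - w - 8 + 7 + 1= w^2*(28*n + 36) + w*(-28*n - 36)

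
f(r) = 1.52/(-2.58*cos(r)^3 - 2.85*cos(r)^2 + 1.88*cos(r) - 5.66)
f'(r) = 1.52*(-7.74*sin(r)*cos(r)^2 - 5.7*sin(r)*cos(r) + 1.88*sin(r))/(-2.58*cos(r)^3 - 2.85*cos(r)^2 + 1.88*cos(r) - 5.66)^2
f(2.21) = -0.21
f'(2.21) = 0.06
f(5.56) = -0.22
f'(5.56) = 0.14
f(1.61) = -0.26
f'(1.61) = 0.10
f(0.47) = -0.19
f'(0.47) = -0.10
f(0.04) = -0.17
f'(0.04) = -0.01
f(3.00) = -0.19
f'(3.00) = -0.00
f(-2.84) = -0.19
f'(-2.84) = -0.00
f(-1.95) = -0.23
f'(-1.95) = -0.09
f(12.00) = -0.20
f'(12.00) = 0.12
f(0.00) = -0.17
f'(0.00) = 0.00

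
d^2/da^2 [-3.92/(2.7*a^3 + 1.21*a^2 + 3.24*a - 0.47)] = ((63.504*a + 9.4864)*(2.7*a^3 + 1.21*a^2 + 3.24*a - 0.47) - 3.92*(8.1*a^2 + 2.42*a + 3.24)*(16.2*a^2 + 4.84*a + 6.48))/(2.7*a^3 + 1.21*a^2 + 3.24*a - 0.47)^3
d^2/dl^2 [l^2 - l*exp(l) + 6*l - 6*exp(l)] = -l*exp(l) - 8*exp(l) + 2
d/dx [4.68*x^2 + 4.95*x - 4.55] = 9.36*x + 4.95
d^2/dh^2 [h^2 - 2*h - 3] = 2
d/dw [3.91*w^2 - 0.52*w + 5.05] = 7.82*w - 0.52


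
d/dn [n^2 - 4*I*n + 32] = 2*n - 4*I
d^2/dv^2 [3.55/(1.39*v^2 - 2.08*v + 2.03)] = (-13.71791*v^2 + 20.52752*v + 3.55*(2.78*v - 2.08)*(5.56*v - 4.16) - 20.03407)/(1.39*v^2 - 2.08*v + 2.03)^3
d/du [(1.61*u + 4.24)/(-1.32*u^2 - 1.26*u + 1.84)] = (2.1252*u^2 + 11.1936*u + 8.3048)/(1.7424*u^4 + 3.3264*u^3 - 3.27*u^2 - 4.6368*u + 3.3856)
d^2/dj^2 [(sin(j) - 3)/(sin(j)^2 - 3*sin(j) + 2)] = (-sin(j)^4 + 8*sin(j)^3 - 5*sin(j)^2 - 26*sin(j) + 30)/((sin(j) - 2)^3*(sin(j) - 1)^2)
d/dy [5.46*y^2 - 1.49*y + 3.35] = 10.92*y - 1.49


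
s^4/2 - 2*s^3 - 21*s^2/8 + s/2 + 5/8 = (s/2 + 1/2)*(s - 5)*(s - 1/2)*(s + 1/2)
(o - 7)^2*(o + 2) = o^3 - 12*o^2 + 21*o + 98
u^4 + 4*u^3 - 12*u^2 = u^2*(u - 2)*(u + 6)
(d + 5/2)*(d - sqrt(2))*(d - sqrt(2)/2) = d^3 - 3*sqrt(2)*d^2/2 + 5*d^2/2 - 15*sqrt(2)*d/4 + d + 5/2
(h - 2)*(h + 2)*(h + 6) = h^3 + 6*h^2 - 4*h - 24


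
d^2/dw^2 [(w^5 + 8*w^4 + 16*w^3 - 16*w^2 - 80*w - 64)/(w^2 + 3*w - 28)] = 2*(3*w^7 + 32*w^6 - 126*w^5 - 1716*w^4 + 3024*w^3 + 32064*w^2 + 30336*w - 21632)/(w^6 + 9*w^5 - 57*w^4 - 477*w^3 + 1596*w^2 + 7056*w - 21952)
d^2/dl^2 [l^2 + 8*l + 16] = 2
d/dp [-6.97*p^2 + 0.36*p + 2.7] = 0.36 - 13.94*p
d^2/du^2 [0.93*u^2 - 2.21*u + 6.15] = 1.86000000000000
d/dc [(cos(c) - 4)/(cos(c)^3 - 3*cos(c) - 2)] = (3*cos(c)/2 - 6*cos(2*c) + cos(3*c)/2 + 8)*sin(c)/((cos(c) - 2)^2*(cos(c) + 1)^4)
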